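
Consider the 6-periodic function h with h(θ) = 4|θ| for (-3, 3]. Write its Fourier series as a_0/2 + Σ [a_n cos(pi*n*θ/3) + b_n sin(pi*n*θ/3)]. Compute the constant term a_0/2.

a_0 = 1/3 ∫_{-3}^{3} h(θ) dθ = 1/3 · (36) = 12.
So the constant term a_0/2 = 6.

6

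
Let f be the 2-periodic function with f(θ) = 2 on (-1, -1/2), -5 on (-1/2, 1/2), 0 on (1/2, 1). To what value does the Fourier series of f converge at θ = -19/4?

θ = -19/4 differs from θ = -3/4 by -2 full period(s), and the series is 2-periodic.
f is continuous at θ = -3/4 with value 2, so the series converges to 2 there.

2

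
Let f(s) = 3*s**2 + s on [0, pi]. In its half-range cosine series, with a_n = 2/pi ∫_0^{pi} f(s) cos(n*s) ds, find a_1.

-12 - 4/pi

a_1 = 2/pi ∫_0^{pi} (3*s**2 + s) cos(s) ds.
Integrating by parts twice (tabular method), an antiderivative of (3*s**2 + s) cos(s) is 3*s**2*sin(s) + s*sin(s) + 6*s*cos(s) - 6*sin(s) + cos(s); evaluating from 0 to pi: ∫_{0}^{pi} (3*s**2 + s) cos(s) ds = (-6*pi - 1) - (1) = -6*pi - 2.
Hence a_1 = (2/pi)·(-6*pi - 2) = -12 - 4/pi.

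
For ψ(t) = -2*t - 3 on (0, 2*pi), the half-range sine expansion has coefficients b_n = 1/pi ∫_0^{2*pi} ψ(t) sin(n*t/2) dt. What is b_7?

b_7 = 1/pi ∫_0^{2*pi} (-2*t - 3) sin(7*t/2) dt.
Integrating by parts (boundary term plus one more integral), an antiderivative of (-2*t - 3) sin(7*t/2) is 4*t*cos(7*t/2)/7 - 8*sin(7*t/2)/49 + 6*cos(7*t/2)/7; evaluating from 0 to 2*pi: ∫_{0}^{2*pi} (-2*t - 3) sin(7*t/2) dt = (-8*pi/7 - 6/7) - (6/7) = -8*pi/7 - 12/7.
Hence b_7 = (1/pi)·(-8*pi/7 - 12/7) = 4*(-2*pi - 3)/(7*pi).

4*(-2*pi - 3)/(7*pi)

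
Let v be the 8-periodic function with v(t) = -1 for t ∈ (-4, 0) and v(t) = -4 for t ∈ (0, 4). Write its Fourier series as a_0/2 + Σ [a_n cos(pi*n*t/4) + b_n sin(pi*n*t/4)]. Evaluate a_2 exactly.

a_2 = 1/4 ∫_{-4}^{4} v(t) cos(pi*t/2) dt.
Split the integral at the breakpoints.
Directly, an antiderivative of (-1) cos(pi*t/2) is -2*sin(pi*t/2)/pi; evaluating from -4 to 0: ∫_{-4}^{0} (-1) cos(pi*t/2) dt = (0) - (0) = 0.
Directly, an antiderivative of (-4) cos(pi*t/2) is -8*sin(pi*t/2)/pi; evaluating from 0 to 4: ∫_{0}^{4} (-4) cos(pi*t/2) dt = (0) - (0) = 0.
Summing the pieces and multiplying by (1/4) gives a_2 = 0.

0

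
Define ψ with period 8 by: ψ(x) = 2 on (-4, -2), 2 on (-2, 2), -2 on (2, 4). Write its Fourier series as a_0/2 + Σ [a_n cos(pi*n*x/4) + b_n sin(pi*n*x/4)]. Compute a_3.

a_3 = 1/4 ∫_{-4}^{4} ψ(x) cos(3*pi*x/4) dx.
Split the integral at the breakpoints.
Directly, an antiderivative of (2) cos(3*pi*x/4) is 8*sin(3*pi*x/4)/(3*pi); evaluating from -4 to -2: ∫_{-4}^{-2} (2) cos(3*pi*x/4) dx = (8/(3*pi)) - (0) = 8/(3*pi).
Directly, an antiderivative of (2) cos(3*pi*x/4) is 8*sin(3*pi*x/4)/(3*pi); evaluating from -2 to 2: ∫_{-2}^{2} (2) cos(3*pi*x/4) dx = (-8/(3*pi)) - (8/(3*pi)) = -16/(3*pi).
Directly, an antiderivative of (-2) cos(3*pi*x/4) is -8*sin(3*pi*x/4)/(3*pi); evaluating from 2 to 4: ∫_{2}^{4} (-2) cos(3*pi*x/4) dx = (0) - (8/(3*pi)) = -8/(3*pi).
Summing the pieces and multiplying by (1/4) gives a_3 = -4/(3*pi).

-4/(3*pi)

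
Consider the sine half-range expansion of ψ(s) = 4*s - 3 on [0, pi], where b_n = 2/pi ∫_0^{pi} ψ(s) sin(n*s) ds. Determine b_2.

b_2 = 2/pi ∫_0^{pi} (4*s - 3) sin(2*s) ds.
Integrating by parts (boundary term plus one more integral), an antiderivative of (4*s - 3) sin(2*s) is -2*s*cos(2*s) + sin(2*s) + 3*cos(2*s)/2; evaluating from 0 to pi: ∫_{0}^{pi} (4*s - 3) sin(2*s) ds = (3/2 - 2*pi) - (3/2) = -2*pi.
Hence b_2 = (2/pi)·(-2*pi) = -4.

-4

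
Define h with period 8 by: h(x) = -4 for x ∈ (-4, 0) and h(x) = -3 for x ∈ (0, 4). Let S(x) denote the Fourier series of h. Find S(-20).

x = -20 differs from x = -4 by -2 full period(s), and the series is 8-periodic.
At x = -4 the one-sided limits are h(-4^-) = -3 and h(-4^+) = -4.
By Dirichlet's theorem the series converges to their average, [(-3) + (-4)]/2 = -7/2.

-7/2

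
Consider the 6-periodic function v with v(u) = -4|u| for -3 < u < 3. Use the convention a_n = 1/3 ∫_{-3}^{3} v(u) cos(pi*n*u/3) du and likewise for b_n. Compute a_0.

a_0 = 1/3 ∫_{-3}^{3} v(u) du = 1/3 · (-36) = -12.

-12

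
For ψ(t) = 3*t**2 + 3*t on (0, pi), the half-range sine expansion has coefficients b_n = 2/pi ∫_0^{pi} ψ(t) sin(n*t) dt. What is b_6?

b_6 = 2/pi ∫_0^{pi} (3*t**2 + 3*t) sin(6*t) dt.
Integrating by parts twice (tabular method), an antiderivative of (3*t**2 + 3*t) sin(6*t) is -t**2*cos(6*t)/2 + t*sin(6*t)/6 - t*cos(6*t)/2 + sin(6*t)/12 + cos(6*t)/36; evaluating from 0 to pi: ∫_{0}^{pi} (3*t**2 + 3*t) sin(6*t) dt = (-pi**2/2 - pi/2 + 1/36) - (1/36) = -pi*(1 + pi)/2.
Hence b_6 = (2/pi)·(-pi*(1 + pi)/2) = -pi - 1.

-pi - 1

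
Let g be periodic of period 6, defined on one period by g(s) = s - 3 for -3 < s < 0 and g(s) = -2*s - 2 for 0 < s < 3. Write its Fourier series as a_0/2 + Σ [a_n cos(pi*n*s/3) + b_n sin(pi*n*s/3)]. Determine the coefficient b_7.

b_7 = 1/3 ∫_{-3}^{3} g(s) sin(7*pi*s/3) ds.
Split the integral at the breakpoints.
Integrating by parts (boundary term plus one more integral), an antiderivative of (s - 3) sin(7*pi*s/3) is -3*s*cos(7*pi*s/3)/(7*pi) + 9*sin(7*pi*s/3)/(49*pi**2) + 9*cos(7*pi*s/3)/(7*pi); evaluating from -3 to 0: ∫_{-3}^{0} (s - 3) sin(7*pi*s/3) ds = (9/(7*pi)) - (-18/(7*pi)) = 27/(7*pi).
Integrating by parts (boundary term plus one more integral), an antiderivative of (-2*s - 2) sin(7*pi*s/3) is 6*s*cos(7*pi*s/3)/(7*pi) - 18*sin(7*pi*s/3)/(49*pi**2) + 6*cos(7*pi*s/3)/(7*pi); evaluating from 0 to 3: ∫_{0}^{3} (-2*s - 2) sin(7*pi*s/3) ds = (-24/(7*pi)) - (6/(7*pi)) = -30/(7*pi).
Summing the pieces and multiplying by (1/3) gives b_7 = -1/(7*pi).

-1/(7*pi)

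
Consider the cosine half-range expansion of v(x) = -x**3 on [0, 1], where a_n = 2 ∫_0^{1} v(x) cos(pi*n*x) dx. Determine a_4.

-3/(8*pi**2)

a_4 = 2 ∫_0^{1} (-x**3) cos(4*pi*x) dx.
Integrating by parts three times (tabular method), an antiderivative of (-x**3) cos(4*pi*x) is -x**3*sin(4*pi*x)/(4*pi) - 3*x**2*cos(4*pi*x)/(16*pi**2) + 3*x*sin(4*pi*x)/(32*pi**3) + 3*cos(4*pi*x)/(128*pi**4); evaluating from 0 to 1: ∫_{0}^{1} (-x**3) cos(4*pi*x) dx = (3*(1 - 8*pi**2)/(128*pi**4)) - (3/(128*pi**4)) = -3/(16*pi**2).
Hence a_4 = 2·(-3/(16*pi**2)) = -3/(8*pi**2).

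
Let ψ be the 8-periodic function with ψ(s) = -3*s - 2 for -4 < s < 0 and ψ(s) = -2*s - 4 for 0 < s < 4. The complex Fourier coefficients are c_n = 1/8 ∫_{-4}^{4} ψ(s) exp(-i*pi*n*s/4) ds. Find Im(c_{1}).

Since ψ is real-valued, Im(c_{1}) = -1/8 ∫_{-4}^{4} ψ(s) sin(pi*s/4) ds = -b_{1}/2.
Split the integral at the breakpoints.
Integrating by parts (boundary term plus one more integral), an antiderivative of (-3*s - 2) sin(pi*s/4) is 12*s*cos(pi*s/4)/pi - 48*sin(pi*s/4)/pi**2 + 8*cos(pi*s/4)/pi; evaluating from -4 to 0: ∫_{-4}^{0} (-3*s - 2) sin(pi*s/4) ds = (8/pi) - (40/pi) = -32/pi.
Integrating by parts (boundary term plus one more integral), an antiderivative of (-2*s - 4) sin(pi*s/4) is 8*s*cos(pi*s/4)/pi - 32*sin(pi*s/4)/pi**2 + 16*cos(pi*s/4)/pi; evaluating from 0 to 4: ∫_{0}^{4} (-2*s - 4) sin(pi*s/4) ds = (-48/pi) - (16/pi) = -64/pi.
So ∫_{-4}^{4} ψ(s) sin(pi*s/4) ds = -96/pi.
Hence Im(c_{1}) = (-1/8)·(-96/pi) = 12/pi.

12/pi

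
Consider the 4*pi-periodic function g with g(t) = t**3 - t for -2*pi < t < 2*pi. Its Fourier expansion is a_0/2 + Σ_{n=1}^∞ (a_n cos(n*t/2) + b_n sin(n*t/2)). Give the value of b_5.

-196/125 + 16*pi**2/5

b_5 = (1/(2*pi)) ∫_{-2*pi}^{2*pi} g(t) sin(5*t/2) dt.
g is odd and sin(5*t/2) is odd, so the integrand is even and b_5 = 1/pi ∫_0^{2*pi} g(t) sin(5*t/2) dt.
Integrating by parts three times (tabular method), an antiderivative of (t**3 - t) sin(5*t/2) is -2*t**3*cos(5*t/2)/5 + 12*t**2*sin(5*t/2)/25 + 98*t*cos(5*t/2)/125 - 196*sin(5*t/2)/625; evaluating from 0 to 2*pi: ∫_{0}^{2*pi} (t**3 - t) sin(5*t/2) dt = (4*pi*(-49 + 100*pi**2)/125) - (0) = 4*pi*(-49 + 100*pi**2)/125.
Hence b_5 = (1/pi)·(4*pi*(-49 + 100*pi**2)/125) = -196/125 + 16*pi**2/5.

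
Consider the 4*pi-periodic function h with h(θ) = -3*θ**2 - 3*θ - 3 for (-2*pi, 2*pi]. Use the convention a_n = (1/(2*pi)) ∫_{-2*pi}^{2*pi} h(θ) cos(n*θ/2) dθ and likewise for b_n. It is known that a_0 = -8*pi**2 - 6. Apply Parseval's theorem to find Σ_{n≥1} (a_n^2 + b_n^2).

pi**2*(24 + 128*pi**2/5)

Parseval: a_0^2/2 + Σ_{n≥1} (a_n^2+b_n^2) = (1/(2*pi)) ∫_{-2*pi}^{2*pi} h(θ)^2 dθ = 18 + 72*pi**2 + 288*pi**4/5.
Subtract a_0^2/2 = 2*(3 + 4*pi**2)**2: Σ (a_n^2+b_n^2) = pi**2*(24 + 128*pi**2/5).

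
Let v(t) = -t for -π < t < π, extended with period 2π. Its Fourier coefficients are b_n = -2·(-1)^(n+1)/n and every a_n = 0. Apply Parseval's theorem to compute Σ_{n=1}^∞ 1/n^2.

Parseval: Σ b_n^2 = (1/π) ∫_{-π}^{π} v(t)^2 dt = 2*pi**2/3.
Σ b_n^2 = Σ 4/n^2, so Σ 1/n^2 = (2*pi**2/3)/4 = pi**2/6.

pi**2/6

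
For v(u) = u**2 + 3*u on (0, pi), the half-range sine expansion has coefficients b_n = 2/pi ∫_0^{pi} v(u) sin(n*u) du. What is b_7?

2*(-4 + 147*pi + 49*pi**2)/(343*pi)

b_7 = 2/pi ∫_0^{pi} (u**2 + 3*u) sin(7*u) du.
Integrating by parts twice (tabular method), an antiderivative of (u**2 + 3*u) sin(7*u) is -u**2*cos(7*u)/7 + 2*u*sin(7*u)/49 - 3*u*cos(7*u)/7 + 3*sin(7*u)/49 + 2*cos(7*u)/343; evaluating from 0 to pi: ∫_{0}^{pi} (u**2 + 3*u) sin(7*u) du = (-2/343 + 3*pi/7 + pi**2/7) - (2/343) = -4/343 + 3*pi/7 + pi**2/7.
Hence b_7 = (2/pi)·(-4/343 + 3*pi/7 + pi**2/7) = 2*(-4 + 147*pi + 49*pi**2)/(343*pi).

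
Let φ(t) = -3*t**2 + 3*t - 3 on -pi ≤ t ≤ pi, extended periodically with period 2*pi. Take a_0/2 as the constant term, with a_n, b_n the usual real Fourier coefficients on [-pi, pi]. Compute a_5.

a_5 = 1/pi ∫_{-pi}^{pi} φ(t) cos(5*t) dt.
Integrating by parts twice (tabular method), an antiderivative of (-3*t**2 + 3*t - 3) cos(5*t) is -3*t**2*sin(5*t)/5 + 3*t*sin(5*t)/5 - 6*t*cos(5*t)/25 - 69*sin(5*t)/125 + 3*cos(5*t)/25; evaluating from -pi to pi: ∫_{-pi}^{pi} (-3*t**2 + 3*t - 3) cos(5*t) dt = (-3/25 + 6*pi/25) - (-6*pi/25 - 3/25) = 12*pi/25.
Hence a_5 = (1/pi)·(12*pi/25) = 12/25.

12/25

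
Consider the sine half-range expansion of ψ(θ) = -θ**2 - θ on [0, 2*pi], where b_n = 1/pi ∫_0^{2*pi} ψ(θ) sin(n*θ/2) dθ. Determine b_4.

b_4 = 1/pi ∫_0^{2*pi} (-θ**2 - θ) sin(2*θ) dθ.
Integrating by parts twice (tabular method), an antiderivative of (-θ**2 - θ) sin(2*θ) is θ**2*cos(2*θ)/2 - θ*sin(2*θ)/2 + θ*cos(2*θ)/2 - sin(2*θ)/4 - cos(2*θ)/4; evaluating from 0 to 2*pi: ∫_{0}^{2*pi} (-θ**2 - θ) sin(2*θ) dθ = (-1/4 + pi + 2*pi**2) - (-1/4) = pi*(1 + 2*pi).
Hence b_4 = (1/pi)·(pi*(1 + 2*pi)) = 1 + 2*pi.

1 + 2*pi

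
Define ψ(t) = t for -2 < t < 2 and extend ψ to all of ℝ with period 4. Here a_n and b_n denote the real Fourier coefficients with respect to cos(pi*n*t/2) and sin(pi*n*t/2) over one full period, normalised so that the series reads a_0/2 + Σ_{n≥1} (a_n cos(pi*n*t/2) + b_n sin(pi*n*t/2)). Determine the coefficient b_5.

b_5 = 1/2 ∫_{-2}^{2} ψ(t) sin(5*pi*t/2) dt.
ψ is odd and sin(5*pi*t/2) is odd, so the integrand is even and b_5 = ∫_0^{2} ψ(t) sin(5*pi*t/2) dt.
Integrating by parts (boundary term plus one more integral), an antiderivative of (t) sin(5*pi*t/2) is -2*t*cos(5*pi*t/2)/(5*pi) + 4*sin(5*pi*t/2)/(25*pi**2); evaluating from 0 to 2: ∫_{0}^{2} (t) sin(5*pi*t/2) dt = (4/(5*pi)) - (0) = 4/(5*pi).
Hence b_5 = 4/(5*pi).

4/(5*pi)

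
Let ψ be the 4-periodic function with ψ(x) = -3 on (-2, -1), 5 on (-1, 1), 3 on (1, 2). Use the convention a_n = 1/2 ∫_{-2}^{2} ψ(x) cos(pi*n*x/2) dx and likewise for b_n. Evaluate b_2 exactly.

-6/pi

b_2 = 1/2 ∫_{-2}^{2} ψ(x) sin(pi*x) dx.
Split the integral at the breakpoints.
Directly, an antiderivative of (-3) sin(pi*x) is 3*cos(pi*x)/pi; evaluating from -2 to -1: ∫_{-2}^{-1} (-3) sin(pi*x) dx = (-3/pi) - (3/pi) = -6/pi.
Directly, an antiderivative of (5) sin(pi*x) is -5*cos(pi*x)/pi; evaluating from -1 to 1: ∫_{-1}^{1} (5) sin(pi*x) dx = (5/pi) - (5/pi) = 0.
Directly, an antiderivative of (3) sin(pi*x) is -3*cos(pi*x)/pi; evaluating from 1 to 2: ∫_{1}^{2} (3) sin(pi*x) dx = (-3/pi) - (3/pi) = -6/pi.
Summing the pieces and multiplying by (1/2) gives b_2 = -6/pi.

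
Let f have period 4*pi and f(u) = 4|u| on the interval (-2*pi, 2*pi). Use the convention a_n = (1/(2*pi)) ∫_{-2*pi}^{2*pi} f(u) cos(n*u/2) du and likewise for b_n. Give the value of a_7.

a_7 = (1/(2*pi)) ∫_{-2*pi}^{2*pi} f(u) cos(7*u/2) du.
f is even and cos(7*u/2) is even, so the integrand is even and a_7 = 1/pi ∫_0^{2*pi} f(u) cos(7*u/2) du.
Integrating by parts (boundary term plus one more integral), an antiderivative of (4*u) cos(7*u/2) is 8*u*sin(7*u/2)/7 + 16*cos(7*u/2)/49; evaluating from 0 to 2*pi: ∫_{0}^{2*pi} (4*u) cos(7*u/2) du = (-16/49) - (16/49) = -32/49.
Hence a_7 = (1/pi)·(-32/49) = -32/(49*pi).

-32/(49*pi)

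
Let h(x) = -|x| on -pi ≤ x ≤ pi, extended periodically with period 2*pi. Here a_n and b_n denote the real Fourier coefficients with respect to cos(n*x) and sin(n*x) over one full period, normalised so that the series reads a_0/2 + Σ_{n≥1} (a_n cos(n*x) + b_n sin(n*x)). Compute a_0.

a_0 = 1/pi ∫_{-pi}^{pi} h(x) dx = 1/pi · (-pi**2) = -pi.

-pi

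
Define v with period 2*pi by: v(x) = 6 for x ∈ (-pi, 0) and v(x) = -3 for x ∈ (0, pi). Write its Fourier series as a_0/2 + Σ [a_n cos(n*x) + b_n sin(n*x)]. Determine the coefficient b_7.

-18/(7*pi)

b_7 = 1/pi ∫_{-pi}^{pi} v(x) sin(7*x) dx.
Split the integral at the breakpoints.
Directly, an antiderivative of (6) sin(7*x) is -6*cos(7*x)/7; evaluating from -pi to 0: ∫_{-pi}^{0} (6) sin(7*x) dx = (-6/7) - (6/7) = -12/7.
Directly, an antiderivative of (-3) sin(7*x) is 3*cos(7*x)/7; evaluating from 0 to pi: ∫_{0}^{pi} (-3) sin(7*x) dx = (-3/7) - (3/7) = -6/7.
Summing the pieces and multiplying by (1/pi) gives b_7 = -18/(7*pi).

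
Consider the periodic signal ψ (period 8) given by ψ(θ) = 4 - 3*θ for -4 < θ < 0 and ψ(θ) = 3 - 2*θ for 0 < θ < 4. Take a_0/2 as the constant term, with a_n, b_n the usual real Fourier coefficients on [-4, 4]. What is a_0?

a_0 = 1/4 ∫_{-4}^{4} ψ(θ) dθ = 1/4 · (36) = 9.

9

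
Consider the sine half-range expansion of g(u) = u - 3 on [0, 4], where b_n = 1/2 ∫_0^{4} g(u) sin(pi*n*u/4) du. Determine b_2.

b_2 = 1/2 ∫_0^{4} (u - 3) sin(pi*u/2) du.
Integrating by parts (boundary term plus one more integral), an antiderivative of (u - 3) sin(pi*u/2) is -2*u*cos(pi*u/2)/pi + 4*sin(pi*u/2)/pi**2 + 6*cos(pi*u/2)/pi; evaluating from 0 to 4: ∫_{0}^{4} (u - 3) sin(pi*u/2) du = (-2/pi) - (6/pi) = -8/pi.
Hence b_2 = (1/2)·(-8/pi) = -4/pi.

-4/pi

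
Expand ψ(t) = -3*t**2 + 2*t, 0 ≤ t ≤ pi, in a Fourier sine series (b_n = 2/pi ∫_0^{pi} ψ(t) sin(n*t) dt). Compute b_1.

-6*pi + 4 + 24/pi

b_1 = 2/pi ∫_0^{pi} (-3*t**2 + 2*t) sin(t) dt.
Integrating by parts twice (tabular method), an antiderivative of (-3*t**2 + 2*t) sin(t) is 3*t**2*cos(t) - 6*t*sin(t) - 2*t*cos(t) + 2*sin(t) - 6*cos(t); evaluating from 0 to pi: ∫_{0}^{pi} (-3*t**2 + 2*t) sin(t) dt = (-3*pi**2 + 6 + 2*pi) - (-6) = -3*pi**2 + 2*pi + 12.
Hence b_1 = (2/pi)·(-3*pi**2 + 2*pi + 12) = -6*pi + 4 + 24/pi.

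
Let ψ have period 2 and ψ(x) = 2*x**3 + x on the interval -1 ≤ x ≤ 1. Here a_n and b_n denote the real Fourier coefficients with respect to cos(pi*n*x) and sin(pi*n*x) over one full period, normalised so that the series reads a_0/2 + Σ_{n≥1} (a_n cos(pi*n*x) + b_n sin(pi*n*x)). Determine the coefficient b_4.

b_4 = ∫_{-1}^{1} ψ(x) sin(4*pi*x) dx.
ψ is odd and sin(4*pi*x) is odd, so the integrand is even and b_4 = 2 ∫_0^{1} ψ(x) sin(4*pi*x) dx.
Integrating by parts three times (tabular method), an antiderivative of (2*x**3 + x) sin(4*pi*x) is -x**3*cos(4*pi*x)/(2*pi) + 3*x**2*sin(4*pi*x)/(8*pi**2) - x*cos(4*pi*x)/(4*pi) + 3*x*cos(4*pi*x)/(16*pi**3) - 3*sin(4*pi*x)/(64*pi**4) + sin(4*pi*x)/(16*pi**2); evaluating from 0 to 1: ∫_{0}^{1} (2*x**3 + x) sin(4*pi*x) dx = (3*(1 - 4*pi**2)/(16*pi**3)) - (0) = 3*(1 - 4*pi**2)/(16*pi**3).
Hence b_4 = 2·(3*(1 - 4*pi**2)/(16*pi**3)) = 3*(1 - 4*pi**2)/(8*pi**3).

3*(1 - 4*pi**2)/(8*pi**3)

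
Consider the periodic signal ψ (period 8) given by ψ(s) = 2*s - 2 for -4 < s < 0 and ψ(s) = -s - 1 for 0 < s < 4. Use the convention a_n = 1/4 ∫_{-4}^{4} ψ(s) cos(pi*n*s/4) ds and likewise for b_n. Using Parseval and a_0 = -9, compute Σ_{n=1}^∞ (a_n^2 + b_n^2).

67/6

Parseval: a_0^2/2 + Σ_{n≥1} (a_n^2+b_n^2) = 1/4 ∫_{-4}^{4} ψ(s)^2 ds = 155/3.
Subtract a_0^2/2 = 81/2: Σ (a_n^2+b_n^2) = 67/6.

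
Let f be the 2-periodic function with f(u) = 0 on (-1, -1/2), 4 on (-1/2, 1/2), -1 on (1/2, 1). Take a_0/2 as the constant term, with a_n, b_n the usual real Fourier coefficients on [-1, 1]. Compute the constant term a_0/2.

7/4

a_0 = ∫_{-1}^{1} f(u) du = 7/2.
So the constant term a_0/2 = 7/4.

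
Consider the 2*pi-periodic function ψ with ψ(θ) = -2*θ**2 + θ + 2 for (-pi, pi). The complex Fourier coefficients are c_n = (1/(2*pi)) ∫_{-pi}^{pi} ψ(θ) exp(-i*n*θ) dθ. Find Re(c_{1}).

4

Since ψ is real-valued, Re(c_{1}) = (1/(2*pi)) ∫_{-pi}^{pi} ψ(θ) cos(θ) dθ = a_{1}/2.
Integrating by parts twice (tabular method), an antiderivative of (-2*θ**2 + θ + 2) cos(θ) is -2*θ**2*sin(θ) + θ*sin(θ) - 4*θ*cos(θ) + 6*sin(θ) + cos(θ); evaluating from -pi to pi: ∫_{-pi}^{pi} (-2*θ**2 + θ + 2) cos(θ) dθ = (-1 + 4*pi) - (-4*pi - 1) = 8*pi.
Hence Re(c_{1}) = (1/(2*pi))·(8*pi) = 4.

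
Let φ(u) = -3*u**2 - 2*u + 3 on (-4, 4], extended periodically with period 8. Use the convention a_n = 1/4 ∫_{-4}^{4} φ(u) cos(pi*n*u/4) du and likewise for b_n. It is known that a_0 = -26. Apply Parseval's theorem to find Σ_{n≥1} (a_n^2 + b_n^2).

Parseval: a_0^2/2 + Σ_{n≥1} (a_n^2+b_n^2) = 1/4 ∫_{-4}^{4} φ(u)^2 du = 11854/15.
Subtract a_0^2/2 = 338: Σ (a_n^2+b_n^2) = 6784/15.

6784/15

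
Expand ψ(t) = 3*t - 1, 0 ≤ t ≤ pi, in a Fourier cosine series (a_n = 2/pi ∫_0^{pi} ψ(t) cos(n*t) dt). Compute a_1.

-12/pi

a_1 = 2/pi ∫_0^{pi} (3*t - 1) cos(t) dt.
Integrating by parts (boundary term plus one more integral), an antiderivative of (3*t - 1) cos(t) is 3*t*sin(t) - sin(t) + 3*cos(t); evaluating from 0 to pi: ∫_{0}^{pi} (3*t - 1) cos(t) dt = (-3) - (3) = -6.
Hence a_1 = (2/pi)·(-6) = -12/pi.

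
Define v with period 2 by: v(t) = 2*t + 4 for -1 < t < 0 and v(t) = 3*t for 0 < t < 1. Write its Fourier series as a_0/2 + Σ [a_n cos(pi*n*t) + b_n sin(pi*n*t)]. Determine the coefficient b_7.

-3/(7*pi)

b_7 = ∫_{-1}^{1} v(t) sin(7*pi*t) dt.
Split the integral at the breakpoints.
Integrating by parts (boundary term plus one more integral), an antiderivative of (2*t + 4) sin(7*pi*t) is -2*t*cos(7*pi*t)/(7*pi) + 2*sin(7*pi*t)/(49*pi**2) - 4*cos(7*pi*t)/(7*pi); evaluating from -1 to 0: ∫_{-1}^{0} (2*t + 4) sin(7*pi*t) dt = (-4/(7*pi)) - (2/(7*pi)) = -6/(7*pi).
Integrating by parts (boundary term plus one more integral), an antiderivative of (3*t) sin(7*pi*t) is -3*t*cos(7*pi*t)/(7*pi) + 3*sin(7*pi*t)/(49*pi**2); evaluating from 0 to 1: ∫_{0}^{1} (3*t) sin(7*pi*t) dt = (3/(7*pi)) - (0) = 3/(7*pi).
Summing the pieces gives b_7 = -3/(7*pi).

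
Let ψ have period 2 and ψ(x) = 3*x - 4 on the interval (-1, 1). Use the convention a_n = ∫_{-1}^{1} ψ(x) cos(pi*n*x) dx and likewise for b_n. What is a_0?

-8

a_0 = ∫_{-1}^{1} ψ(x) dx = -8.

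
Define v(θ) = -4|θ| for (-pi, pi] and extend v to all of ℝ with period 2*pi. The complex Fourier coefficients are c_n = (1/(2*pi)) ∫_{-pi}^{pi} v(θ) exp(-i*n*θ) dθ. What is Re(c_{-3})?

8/(9*pi)

Since v is real-valued, Re(c_{-3}) = (1/(2*pi)) ∫_{-pi}^{pi} v(θ) cos(-3*θ) dθ = a_{3}/2.
v is even and cos(-3*θ) is even, so the integrand is even: ∫_{-pi}^{pi} v(θ) cos(-3*θ) dθ = 2∫_0^{pi} v(θ) cos(-3*θ) dθ.
Integrating by parts (boundary term plus one more integral), an antiderivative of (-4*θ) cos(-3*θ) is -4*θ*sin(3*θ)/3 - 4*cos(3*θ)/9; evaluating from 0 to pi: ∫_{0}^{pi} (-4*θ) cos(-3*θ) dθ = (4/9) - (-4/9) = 8/9.
So ∫_{-pi}^{pi} v(θ) cos(-3*θ) dθ = 16/9.
Hence Re(c_{-3}) = (1/(2*pi))·(16/9) = 8/(9*pi).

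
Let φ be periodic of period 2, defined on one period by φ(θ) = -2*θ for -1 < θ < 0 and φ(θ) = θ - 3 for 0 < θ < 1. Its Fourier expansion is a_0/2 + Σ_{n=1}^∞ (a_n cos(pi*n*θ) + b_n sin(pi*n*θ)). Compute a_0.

a_0 = ∫_{-1}^{1} φ(θ) dθ = -3/2.

-3/2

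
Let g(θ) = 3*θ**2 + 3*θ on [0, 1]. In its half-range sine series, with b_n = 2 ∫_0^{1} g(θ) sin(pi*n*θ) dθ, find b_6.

b_6 = 2 ∫_0^{1} (3*θ**2 + 3*θ) sin(6*pi*θ) dθ.
Integrating by parts twice (tabular method), an antiderivative of (3*θ**2 + 3*θ) sin(6*pi*θ) is -θ**2*cos(6*pi*θ)/(2*pi) + θ*sin(6*pi*θ)/(6*pi**2) - θ*cos(6*pi*θ)/(2*pi) + sin(6*pi*θ)/(12*pi**2) + cos(6*pi*θ)/(36*pi**3); evaluating from 0 to 1: ∫_{0}^{1} (3*θ**2 + 3*θ) sin(6*pi*θ) dθ = ((1/36 - pi**2)/pi**3) - (1/(36*pi**3)) = -1/pi.
Hence b_6 = 2·(-1/pi) = -2/pi.

-2/pi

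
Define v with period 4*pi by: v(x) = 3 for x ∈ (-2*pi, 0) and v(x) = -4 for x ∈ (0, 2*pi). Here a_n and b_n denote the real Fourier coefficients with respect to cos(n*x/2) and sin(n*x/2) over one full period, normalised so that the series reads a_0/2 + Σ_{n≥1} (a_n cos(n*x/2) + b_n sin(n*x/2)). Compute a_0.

-1

a_0 = (1/(2*pi)) ∫_{-2*pi}^{2*pi} v(x) dx = (1/(2*pi)) · (-2*pi) = -1.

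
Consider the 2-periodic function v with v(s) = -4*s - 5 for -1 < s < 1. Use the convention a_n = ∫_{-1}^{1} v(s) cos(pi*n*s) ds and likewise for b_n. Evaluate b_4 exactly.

2/pi

b_4 = ∫_{-1}^{1} v(s) sin(4*pi*s) ds.
Integrating by parts (boundary term plus one more integral), an antiderivative of (-4*s - 5) sin(4*pi*s) is s*cos(4*pi*s)/pi - sin(4*pi*s)/(4*pi**2) + 5*cos(4*pi*s)/(4*pi); evaluating from -1 to 1: ∫_{-1}^{1} (-4*s - 5) sin(4*pi*s) ds = (9/(4*pi)) - (1/(4*pi)) = 2/pi.
Hence b_4 = 2/pi.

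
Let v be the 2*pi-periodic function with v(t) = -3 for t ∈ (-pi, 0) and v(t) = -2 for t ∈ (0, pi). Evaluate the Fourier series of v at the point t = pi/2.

v is continuous at t = pi/2 with value -2, so the series converges to -2 there.

-2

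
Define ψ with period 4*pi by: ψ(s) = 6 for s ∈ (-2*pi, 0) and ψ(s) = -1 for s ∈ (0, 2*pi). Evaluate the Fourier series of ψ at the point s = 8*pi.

5/2

s = 8*pi differs from s = 0 by 2 full period(s), and the series is 4*pi-periodic.
At s = 0 the one-sided limits are ψ(0^-) = 6 and ψ(0^+) = -1.
By Dirichlet's theorem the series converges to their average, [(6) + (-1)]/2 = 5/2.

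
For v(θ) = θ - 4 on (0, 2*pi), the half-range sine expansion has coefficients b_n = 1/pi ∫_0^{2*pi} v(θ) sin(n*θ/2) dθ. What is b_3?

4*(-4 + pi)/(3*pi)

b_3 = 1/pi ∫_0^{2*pi} (θ - 4) sin(3*θ/2) dθ.
Integrating by parts (boundary term plus one more integral), an antiderivative of (θ - 4) sin(3*θ/2) is -2*θ*cos(3*θ/2)/3 + 4*sin(3*θ/2)/9 + 8*cos(3*θ/2)/3; evaluating from 0 to 2*pi: ∫_{0}^{2*pi} (θ - 4) sin(3*θ/2) dθ = (-8/3 + 4*pi/3) - (8/3) = -16/3 + 4*pi/3.
Hence b_3 = (1/pi)·(-16/3 + 4*pi/3) = 4*(-4 + pi)/(3*pi).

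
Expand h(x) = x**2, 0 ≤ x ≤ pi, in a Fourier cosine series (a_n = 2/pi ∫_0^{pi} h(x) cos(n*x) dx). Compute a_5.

a_5 = 2/pi ∫_0^{pi} (x**2) cos(5*x) dx.
Integrating by parts twice (tabular method), an antiderivative of (x**2) cos(5*x) is x**2*sin(5*x)/5 + 2*x*cos(5*x)/25 - 2*sin(5*x)/125; evaluating from 0 to pi: ∫_{0}^{pi} (x**2) cos(5*x) dx = (-2*pi/25) - (0) = -2*pi/25.
Hence a_5 = (2/pi)·(-2*pi/25) = -4/25.

-4/25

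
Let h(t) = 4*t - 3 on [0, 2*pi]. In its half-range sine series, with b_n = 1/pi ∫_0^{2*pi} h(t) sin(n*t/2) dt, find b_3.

16/3 - 4/pi

b_3 = 1/pi ∫_0^{2*pi} (4*t - 3) sin(3*t/2) dt.
Integrating by parts (boundary term plus one more integral), an antiderivative of (4*t - 3) sin(3*t/2) is -8*t*cos(3*t/2)/3 + 16*sin(3*t/2)/9 + 2*cos(3*t/2); evaluating from 0 to 2*pi: ∫_{0}^{2*pi} (4*t - 3) sin(3*t/2) dt = (-2 + 16*pi/3) - (2) = -4 + 16*pi/3.
Hence b_3 = (1/pi)·(-4 + 16*pi/3) = 16/3 - 4/pi.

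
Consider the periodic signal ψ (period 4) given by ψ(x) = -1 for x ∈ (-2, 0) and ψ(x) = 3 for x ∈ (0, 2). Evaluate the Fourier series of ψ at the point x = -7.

x = -7 differs from x = 1 by -2 full period(s), and the series is 4-periodic.
ψ is continuous at x = 1 with value 3, so the series converges to 3 there.

3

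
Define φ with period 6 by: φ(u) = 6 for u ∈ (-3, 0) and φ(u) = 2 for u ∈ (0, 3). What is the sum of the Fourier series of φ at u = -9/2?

2

u = -9/2 differs from u = 3/2 by -1 full period(s), and the series is 6-periodic.
φ is continuous at u = 3/2 with value 2, so the series converges to 2 there.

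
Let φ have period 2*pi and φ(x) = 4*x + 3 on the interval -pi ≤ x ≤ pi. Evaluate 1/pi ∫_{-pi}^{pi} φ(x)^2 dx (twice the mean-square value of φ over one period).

18 + 32*pi**2/3

1/pi ∫_{-pi}^{pi} φ(x)^2 dx = 1/pi · (18*pi + 32*pi**3/3) = 18 + 32*pi**2/3.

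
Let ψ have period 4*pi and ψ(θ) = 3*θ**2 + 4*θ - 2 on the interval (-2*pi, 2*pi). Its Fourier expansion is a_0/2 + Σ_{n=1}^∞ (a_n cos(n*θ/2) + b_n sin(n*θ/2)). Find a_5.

-48/25

a_5 = (1/(2*pi)) ∫_{-2*pi}^{2*pi} ψ(θ) cos(5*θ/2) dθ.
Integrating by parts twice (tabular method), an antiderivative of (3*θ**2 + 4*θ - 2) cos(5*θ/2) is 6*θ**2*sin(5*θ/2)/5 + 8*θ*sin(5*θ/2)/5 + 24*θ*cos(5*θ/2)/25 - 148*sin(5*θ/2)/125 + 16*cos(5*θ/2)/25; evaluating from -2*pi to 2*pi: ∫_{-2*pi}^{2*pi} (3*θ**2 + 4*θ - 2) cos(5*θ/2) dθ = (-48*pi/25 - 16/25) - (-16/25 + 48*pi/25) = -96*pi/25.
Hence a_5 = (1/(2*pi))·(-96*pi/25) = -48/25.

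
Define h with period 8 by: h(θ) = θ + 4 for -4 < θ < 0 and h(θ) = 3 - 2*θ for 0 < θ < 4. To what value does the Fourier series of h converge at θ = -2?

2

h is continuous at θ = -2 with value 2, so the series converges to 2 there.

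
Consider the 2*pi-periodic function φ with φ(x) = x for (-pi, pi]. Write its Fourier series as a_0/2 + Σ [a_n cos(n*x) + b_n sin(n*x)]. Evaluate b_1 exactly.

2

b_1 = 1/pi ∫_{-pi}^{pi} φ(x) sin(x) dx.
φ is odd and sin(x) is odd, so the integrand is even and b_1 = 2/pi ∫_0^{pi} φ(x) sin(x) dx.
Integrating by parts (boundary term plus one more integral), an antiderivative of (x) sin(x) is -x*cos(x) + sin(x); evaluating from 0 to pi: ∫_{0}^{pi} (x) sin(x) dx = (pi) - (0) = pi.
Hence b_1 = (2/pi)·(pi) = 2.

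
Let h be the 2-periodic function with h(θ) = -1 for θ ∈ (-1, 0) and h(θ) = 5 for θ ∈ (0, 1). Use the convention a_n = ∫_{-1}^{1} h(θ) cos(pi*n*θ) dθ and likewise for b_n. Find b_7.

12/(7*pi)

b_7 = ∫_{-1}^{1} h(θ) sin(7*pi*θ) dθ.
Split the integral at the breakpoints.
Directly, an antiderivative of (-1) sin(7*pi*θ) is cos(7*pi*θ)/(7*pi); evaluating from -1 to 0: ∫_{-1}^{0} (-1) sin(7*pi*θ) dθ = (1/(7*pi)) - (-1/(7*pi)) = 2/(7*pi).
Directly, an antiderivative of (5) sin(7*pi*θ) is -5*cos(7*pi*θ)/(7*pi); evaluating from 0 to 1: ∫_{0}^{1} (5) sin(7*pi*θ) dθ = (5/(7*pi)) - (-5/(7*pi)) = 10/(7*pi).
Summing the pieces gives b_7 = 12/(7*pi).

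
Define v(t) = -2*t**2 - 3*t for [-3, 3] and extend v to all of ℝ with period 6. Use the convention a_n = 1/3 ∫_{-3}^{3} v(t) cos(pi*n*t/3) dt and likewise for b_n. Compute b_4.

b_4 = 1/3 ∫_{-3}^{3} v(t) sin(4*pi*t/3) dt.
Integrating by parts twice (tabular method), an antiderivative of (-2*t**2 - 3*t) sin(4*pi*t/3) is 3*t**2*cos(4*pi*t/3)/(2*pi) - 9*t*sin(4*pi*t/3)/(4*pi**2) + 9*t*cos(4*pi*t/3)/(4*pi) - 27*sin(4*pi*t/3)/(16*pi**2) - 27*cos(4*pi*t/3)/(16*pi**3); evaluating from -3 to 3: ∫_{-3}^{3} (-2*t**2 - 3*t) sin(4*pi*t/3) dt = (27*(-1 + 12*pi**2)/(16*pi**3)) - (27*(-1 + 4*pi**2)/(16*pi**3)) = 27/(2*pi).
Hence b_4 = (1/3)·(27/(2*pi)) = 9/(2*pi).

9/(2*pi)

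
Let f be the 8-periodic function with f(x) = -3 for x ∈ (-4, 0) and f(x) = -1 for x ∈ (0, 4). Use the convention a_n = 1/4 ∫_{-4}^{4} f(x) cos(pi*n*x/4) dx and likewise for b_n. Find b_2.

b_2 = 1/4 ∫_{-4}^{4} f(x) sin(pi*x/2) dx.
Split the integral at the breakpoints.
Directly, an antiderivative of (-3) sin(pi*x/2) is 6*cos(pi*x/2)/pi; evaluating from -4 to 0: ∫_{-4}^{0} (-3) sin(pi*x/2) dx = (6/pi) - (6/pi) = 0.
Directly, an antiderivative of (-1) sin(pi*x/2) is 2*cos(pi*x/2)/pi; evaluating from 0 to 4: ∫_{0}^{4} (-1) sin(pi*x/2) dx = (2/pi) - (2/pi) = 0.
Summing the pieces and multiplying by (1/4) gives b_2 = 0.

0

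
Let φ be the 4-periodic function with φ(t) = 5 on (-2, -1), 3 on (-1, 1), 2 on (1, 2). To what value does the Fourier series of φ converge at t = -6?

t = -6 differs from t = -2 by -1 full period(s), and the series is 4-periodic.
At t = -2 the one-sided limits are φ(-2^-) = 2 and φ(-2^+) = 5.
By Dirichlet's theorem the series converges to their average, [(2) + (5)]/2 = 7/2.

7/2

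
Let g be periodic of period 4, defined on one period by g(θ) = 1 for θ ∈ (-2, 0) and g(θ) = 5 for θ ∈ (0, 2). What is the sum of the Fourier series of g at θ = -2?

3

At θ = -2 the one-sided limits are g(-2^-) = 5 and g(-2^+) = 1.
By Dirichlet's theorem the series converges to their average, [(5) + (1)]/2 = 3.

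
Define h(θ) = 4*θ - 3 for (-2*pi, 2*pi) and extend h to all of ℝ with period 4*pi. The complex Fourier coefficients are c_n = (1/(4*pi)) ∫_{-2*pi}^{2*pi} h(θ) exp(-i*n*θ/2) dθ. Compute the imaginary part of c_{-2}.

Since h is real-valued, Im(c_{-2}) = -(1/(4*pi)) ∫_{-2*pi}^{2*pi} h(θ) sin(-θ) dθ = b_{2}/2.
Integrating by parts (boundary term plus one more integral), an antiderivative of (4*θ - 3) sin(-θ) is 4*θ*cos(θ) - 4*sin(θ) - 3*cos(θ); evaluating from -2*pi to 2*pi: ∫_{-2*pi}^{2*pi} (4*θ - 3) sin(-θ) dθ = (-3 + 8*pi) - (-8*pi - 3) = 16*pi.
Hence Im(c_{-2}) = (-1/(4*pi))·(16*pi) = -4.

-4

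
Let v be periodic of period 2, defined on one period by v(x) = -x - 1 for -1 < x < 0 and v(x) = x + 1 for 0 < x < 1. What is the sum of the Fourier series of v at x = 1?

1

At x = 1 the one-sided limits are v(1^-) = 2 and v(1^+) = 0.
By Dirichlet's theorem the series converges to their average, [(2) + (0)]/2 = 1.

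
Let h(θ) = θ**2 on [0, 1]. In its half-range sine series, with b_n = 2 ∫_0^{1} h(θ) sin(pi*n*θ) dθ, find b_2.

-1/pi

b_2 = 2 ∫_0^{1} (θ**2) sin(2*pi*θ) dθ.
Integrating by parts twice (tabular method), an antiderivative of (θ**2) sin(2*pi*θ) is -θ**2*cos(2*pi*θ)/(2*pi) + θ*sin(2*pi*θ)/(2*pi**2) + cos(2*pi*θ)/(4*pi**3); evaluating from 0 to 1: ∫_{0}^{1} (θ**2) sin(2*pi*θ) dθ = ((1 - 2*pi**2)/(4*pi**3)) - (1/(4*pi**3)) = -1/(2*pi).
Hence b_2 = 2·(-1/(2*pi)) = -1/pi.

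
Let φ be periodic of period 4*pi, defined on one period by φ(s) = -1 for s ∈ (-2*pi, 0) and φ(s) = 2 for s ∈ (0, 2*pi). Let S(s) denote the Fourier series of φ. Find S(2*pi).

1/2

At s = 2*pi the one-sided limits are φ(2*pi^-) = 2 and φ(2*pi^+) = -1.
By Dirichlet's theorem the series converges to their average, [(2) + (-1)]/2 = 1/2.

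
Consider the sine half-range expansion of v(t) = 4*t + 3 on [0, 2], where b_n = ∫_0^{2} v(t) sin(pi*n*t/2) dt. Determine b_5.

28/(5*pi)

b_5 = ∫_0^{2} (4*t + 3) sin(5*pi*t/2) dt.
Integrating by parts (boundary term plus one more integral), an antiderivative of (4*t + 3) sin(5*pi*t/2) is -8*t*cos(5*pi*t/2)/(5*pi) + 16*sin(5*pi*t/2)/(25*pi**2) - 6*cos(5*pi*t/2)/(5*pi); evaluating from 0 to 2: ∫_{0}^{2} (4*t + 3) sin(5*pi*t/2) dt = (22/(5*pi)) - (-6/(5*pi)) = 28/(5*pi).
Hence b_5 = 28/(5*pi).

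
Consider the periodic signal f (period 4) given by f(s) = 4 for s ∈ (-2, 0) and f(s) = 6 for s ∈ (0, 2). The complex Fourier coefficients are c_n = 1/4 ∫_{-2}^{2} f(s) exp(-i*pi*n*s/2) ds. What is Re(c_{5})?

Since f is real-valued, Re(c_{5}) = 1/4 ∫_{-2}^{2} f(s) cos(5*pi*s/2) ds = a_{5}/2.
Split the integral at the breakpoints.
Directly, an antiderivative of (4) cos(5*pi*s/2) is 8*sin(5*pi*s/2)/(5*pi); evaluating from -2 to 0: ∫_{-2}^{0} (4) cos(5*pi*s/2) ds = (0) - (0) = 0.
Directly, an antiderivative of (6) cos(5*pi*s/2) is 12*sin(5*pi*s/2)/(5*pi); evaluating from 0 to 2: ∫_{0}^{2} (6) cos(5*pi*s/2) ds = (0) - (0) = 0.
So ∫_{-2}^{2} f(s) cos(5*pi*s/2) ds = 0.
Hence Re(c_{5}) = (1/4)·(0) = 0.

0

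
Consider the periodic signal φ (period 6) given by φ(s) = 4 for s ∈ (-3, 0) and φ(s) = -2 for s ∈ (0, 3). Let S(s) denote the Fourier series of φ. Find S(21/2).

s = 21/2 differs from s = -3/2 by 2 full period(s), and the series is 6-periodic.
φ is continuous at s = -3/2 with value 4, so the series converges to 4 there.

4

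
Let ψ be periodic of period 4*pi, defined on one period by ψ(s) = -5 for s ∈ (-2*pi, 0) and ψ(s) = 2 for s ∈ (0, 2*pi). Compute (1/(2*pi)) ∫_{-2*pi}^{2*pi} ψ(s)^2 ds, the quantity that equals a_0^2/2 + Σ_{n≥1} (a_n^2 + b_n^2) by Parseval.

29

(1/(2*pi)) ∫_{-2*pi}^{2*pi} ψ(s)^2 ds = (1/(2*pi)) · (58*pi) = 29.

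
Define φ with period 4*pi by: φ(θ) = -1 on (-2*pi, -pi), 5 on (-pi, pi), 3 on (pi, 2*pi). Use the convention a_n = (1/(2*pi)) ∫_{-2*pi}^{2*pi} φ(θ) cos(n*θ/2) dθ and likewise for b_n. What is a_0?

a_0 = (1/(2*pi)) ∫_{-2*pi}^{2*pi} φ(θ) dθ = (1/(2*pi)) · (12*pi) = 6.

6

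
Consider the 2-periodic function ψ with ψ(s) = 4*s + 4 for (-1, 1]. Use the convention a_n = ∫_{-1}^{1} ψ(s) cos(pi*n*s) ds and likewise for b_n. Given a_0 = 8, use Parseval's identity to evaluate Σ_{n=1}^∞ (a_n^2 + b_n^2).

Parseval: a_0^2/2 + Σ_{n≥1} (a_n^2+b_n^2) = ∫_{-1}^{1} ψ(s)^2 ds = 128/3.
Subtract a_0^2/2 = 32: Σ (a_n^2+b_n^2) = 32/3.

32/3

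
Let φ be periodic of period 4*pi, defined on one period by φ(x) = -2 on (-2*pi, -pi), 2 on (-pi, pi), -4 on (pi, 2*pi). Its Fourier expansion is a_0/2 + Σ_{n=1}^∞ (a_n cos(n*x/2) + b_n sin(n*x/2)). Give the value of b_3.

b_3 = (1/(2*pi)) ∫_{-2*pi}^{2*pi} φ(x) sin(3*x/2) dx.
Split the integral at the breakpoints.
Directly, an antiderivative of (-2) sin(3*x/2) is 4*cos(3*x/2)/3; evaluating from -2*pi to -pi: ∫_{-2*pi}^{-pi} (-2) sin(3*x/2) dx = (0) - (-4/3) = 4/3.
Directly, an antiderivative of (2) sin(3*x/2) is -4*cos(3*x/2)/3; evaluating from -pi to pi: ∫_{-pi}^{pi} (2) sin(3*x/2) dx = (0) - (0) = 0.
Directly, an antiderivative of (-4) sin(3*x/2) is 8*cos(3*x/2)/3; evaluating from pi to 2*pi: ∫_{pi}^{2*pi} (-4) sin(3*x/2) dx = (-8/3) - (0) = -8/3.
Summing the pieces and multiplying by (1/(2*pi)) gives b_3 = -2/(3*pi).

-2/(3*pi)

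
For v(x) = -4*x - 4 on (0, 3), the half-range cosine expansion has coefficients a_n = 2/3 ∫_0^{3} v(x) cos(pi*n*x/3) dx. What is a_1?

a_1 = 2/3 ∫_0^{3} (-4*x - 4) cos(pi*x/3) dx.
Integrating by parts (boundary term plus one more integral), an antiderivative of (-4*x - 4) cos(pi*x/3) is -12*x*sin(pi*x/3)/pi - 12*sin(pi*x/3)/pi - 36*cos(pi*x/3)/pi**2; evaluating from 0 to 3: ∫_{0}^{3} (-4*x - 4) cos(pi*x/3) dx = (36/pi**2) - (-36/pi**2) = 72/pi**2.
Hence a_1 = (2/3)·(72/pi**2) = 48/pi**2.

48/pi**2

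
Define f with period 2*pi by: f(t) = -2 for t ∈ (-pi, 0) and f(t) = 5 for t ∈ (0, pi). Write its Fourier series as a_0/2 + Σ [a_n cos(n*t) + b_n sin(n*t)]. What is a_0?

a_0 = 1/pi ∫_{-pi}^{pi} f(t) dt = 1/pi · (3*pi) = 3.

3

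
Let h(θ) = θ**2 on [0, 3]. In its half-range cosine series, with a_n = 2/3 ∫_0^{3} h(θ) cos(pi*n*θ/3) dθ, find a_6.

pi**(-2)

a_6 = 2/3 ∫_0^{3} (θ**2) cos(2*pi*θ) dθ.
Integrating by parts twice (tabular method), an antiderivative of (θ**2) cos(2*pi*θ) is θ**2*sin(2*pi*θ)/(2*pi) + θ*cos(2*pi*θ)/(2*pi**2) - sin(2*pi*θ)/(4*pi**3); evaluating from 0 to 3: ∫_{0}^{3} (θ**2) cos(2*pi*θ) dθ = (3/(2*pi**2)) - (0) = 3/(2*pi**2).
Hence a_6 = (2/3)·(3/(2*pi**2)) = pi**(-2).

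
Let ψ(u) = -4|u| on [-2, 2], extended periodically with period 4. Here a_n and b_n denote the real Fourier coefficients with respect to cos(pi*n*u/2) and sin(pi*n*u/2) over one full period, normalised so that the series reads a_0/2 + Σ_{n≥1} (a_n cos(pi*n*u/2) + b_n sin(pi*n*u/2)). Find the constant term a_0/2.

a_0 = 1/2 ∫_{-2}^{2} ψ(u) du = 1/2 · (-16) = -8.
So the constant term a_0/2 = -4.

-4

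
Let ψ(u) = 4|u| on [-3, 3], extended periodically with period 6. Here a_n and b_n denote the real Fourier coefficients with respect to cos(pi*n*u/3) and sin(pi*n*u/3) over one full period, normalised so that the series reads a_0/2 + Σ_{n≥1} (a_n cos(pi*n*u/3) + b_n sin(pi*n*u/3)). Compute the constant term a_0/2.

6

a_0 = 1/3 ∫_{-3}^{3} ψ(u) du = 1/3 · (36) = 12.
So the constant term a_0/2 = 6.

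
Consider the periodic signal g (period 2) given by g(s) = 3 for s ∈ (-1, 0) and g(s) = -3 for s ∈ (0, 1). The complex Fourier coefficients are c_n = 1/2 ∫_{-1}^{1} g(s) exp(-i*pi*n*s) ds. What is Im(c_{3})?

Since g is real-valued, Im(c_{3}) = -1/2 ∫_{-1}^{1} g(s) sin(3*pi*s) ds = -b_{3}/2.
g is odd and sin(3*pi*s) is odd, so the integrand is even: ∫_{-1}^{1} g(s) sin(3*pi*s) ds = 2∫_0^{1} g(s) sin(3*pi*s) ds.
Directly, an antiderivative of (-3) sin(3*pi*s) is cos(3*pi*s)/pi; evaluating from 0 to 1: ∫_{0}^{1} (-3) sin(3*pi*s) ds = (-1/pi) - (1/pi) = -2/pi.
So ∫_{-1}^{1} g(s) sin(3*pi*s) ds = -4/pi.
Hence Im(c_{3}) = (-1/2)·(-4/pi) = 2/pi.

2/pi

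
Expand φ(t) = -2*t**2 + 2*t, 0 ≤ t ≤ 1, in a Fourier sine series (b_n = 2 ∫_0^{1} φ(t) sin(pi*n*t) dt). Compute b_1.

16/pi**3

b_1 = 2 ∫_0^{1} (-2*t**2 + 2*t) sin(pi*t) dt.
Integrating by parts twice (tabular method), an antiderivative of (-2*t**2 + 2*t) sin(pi*t) is 2*t**2*cos(pi*t)/pi - 4*t*sin(pi*t)/pi**2 - 2*t*cos(pi*t)/pi + 2*sin(pi*t)/pi**2 - 4*cos(pi*t)/pi**3; evaluating from 0 to 1: ∫_{0}^{1} (-2*t**2 + 2*t) sin(pi*t) dt = (4/pi**3) - (-4/pi**3) = 8/pi**3.
Hence b_1 = 2·(8/pi**3) = 16/pi**3.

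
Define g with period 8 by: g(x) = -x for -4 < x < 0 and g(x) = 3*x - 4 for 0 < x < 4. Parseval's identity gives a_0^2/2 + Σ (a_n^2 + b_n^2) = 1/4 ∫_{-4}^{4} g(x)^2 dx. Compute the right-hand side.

64/3

1/4 ∫_{-4}^{4} g(x)^2 dx = 1/4 · (256/3) = 64/3.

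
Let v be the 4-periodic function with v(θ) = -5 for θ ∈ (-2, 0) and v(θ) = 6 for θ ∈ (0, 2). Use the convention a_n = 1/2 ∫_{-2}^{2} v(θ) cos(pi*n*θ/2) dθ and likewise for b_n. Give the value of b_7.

b_7 = 1/2 ∫_{-2}^{2} v(θ) sin(7*pi*θ/2) dθ.
Split the integral at the breakpoints.
Directly, an antiderivative of (-5) sin(7*pi*θ/2) is 10*cos(7*pi*θ/2)/(7*pi); evaluating from -2 to 0: ∫_{-2}^{0} (-5) sin(7*pi*θ/2) dθ = (10/(7*pi)) - (-10/(7*pi)) = 20/(7*pi).
Directly, an antiderivative of (6) sin(7*pi*θ/2) is -12*cos(7*pi*θ/2)/(7*pi); evaluating from 0 to 2: ∫_{0}^{2} (6) sin(7*pi*θ/2) dθ = (12/(7*pi)) - (-12/(7*pi)) = 24/(7*pi).
Summing the pieces and multiplying by (1/2) gives b_7 = 22/(7*pi).

22/(7*pi)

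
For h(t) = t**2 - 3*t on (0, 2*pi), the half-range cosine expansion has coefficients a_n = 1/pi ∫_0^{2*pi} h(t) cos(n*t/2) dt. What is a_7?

8*(3 - 2*pi)/(49*pi)

a_7 = 1/pi ∫_0^{2*pi} (t**2 - 3*t) cos(7*t/2) dt.
Integrating by parts twice (tabular method), an antiderivative of (t**2 - 3*t) cos(7*t/2) is 2*t**2*sin(7*t/2)/7 - 6*t*sin(7*t/2)/7 + 8*t*cos(7*t/2)/49 - 16*sin(7*t/2)/343 - 12*cos(7*t/2)/49; evaluating from 0 to 2*pi: ∫_{0}^{2*pi} (t**2 - 3*t) cos(7*t/2) dt = (12/49 - 16*pi/49) - (-12/49) = 24/49 - 16*pi/49.
Hence a_7 = (1/pi)·(24/49 - 16*pi/49) = 8*(3 - 2*pi)/(49*pi).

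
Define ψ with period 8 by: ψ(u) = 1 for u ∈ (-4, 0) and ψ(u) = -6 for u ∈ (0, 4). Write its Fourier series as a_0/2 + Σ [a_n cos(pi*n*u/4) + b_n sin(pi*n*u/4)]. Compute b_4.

0

b_4 = 1/4 ∫_{-4}^{4} ψ(u) sin(pi*u) du.
Split the integral at the breakpoints.
Directly, an antiderivative of (1) sin(pi*u) is -cos(pi*u)/pi; evaluating from -4 to 0: ∫_{-4}^{0} (1) sin(pi*u) du = (-1/pi) - (-1/pi) = 0.
Directly, an antiderivative of (-6) sin(pi*u) is 6*cos(pi*u)/pi; evaluating from 0 to 4: ∫_{0}^{4} (-6) sin(pi*u) du = (6/pi) - (6/pi) = 0.
Summing the pieces and multiplying by (1/4) gives b_4 = 0.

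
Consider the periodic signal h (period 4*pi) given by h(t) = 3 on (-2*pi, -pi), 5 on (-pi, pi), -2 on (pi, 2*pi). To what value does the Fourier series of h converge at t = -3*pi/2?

3

h is continuous at t = -3*pi/2 with value 3, so the series converges to 3 there.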